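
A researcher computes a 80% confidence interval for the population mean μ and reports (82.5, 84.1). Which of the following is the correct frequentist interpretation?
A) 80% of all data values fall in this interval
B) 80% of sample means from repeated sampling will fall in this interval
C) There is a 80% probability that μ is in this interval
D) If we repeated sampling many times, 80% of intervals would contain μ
D

A) Wrong — a CI is about the parameter μ, not individual data values.
B) Wrong — coverage applies to intervals containing μ, not to future x̄ values.
C) Wrong — μ is fixed; the randomness lives in the interval, not in μ.
D) Correct — this is the frequentist long-run coverage interpretation.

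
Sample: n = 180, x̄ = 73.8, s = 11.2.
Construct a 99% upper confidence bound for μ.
μ ≤ 75.76

Upper bound (one-sided):
t* = 2.347 (one-sided for 99%)
Upper bound = x̄ + t* · s/√n = 73.8 + 2.347 · 11.2/√180 = 75.76

We are 99% confident that μ ≤ 75.76.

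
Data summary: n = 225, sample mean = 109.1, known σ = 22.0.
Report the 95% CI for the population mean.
(106.23, 111.97)

z-interval (σ known):
z* = 1.960 for 95% confidence

Margin of error = z* · σ/√n = 1.960 · 22.0/√225 = 2.87

CI: (109.1 - 2.87, 109.1 + 2.87) = (106.23, 111.97)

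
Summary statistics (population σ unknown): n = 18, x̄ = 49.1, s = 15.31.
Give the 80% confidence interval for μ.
(44.29, 53.91)

t-interval (σ unknown):
df = n - 1 = 17
t* = 1.333 for 80% confidence

Margin of error = t* · s/√n = 1.333 · 15.31/√18 = 4.81

CI: (44.29, 53.91)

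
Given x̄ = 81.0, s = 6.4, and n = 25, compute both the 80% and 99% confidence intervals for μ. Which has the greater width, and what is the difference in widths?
99% CI is wider by 3.79

df = 24
80% CI: t* = 1.318, (79.31, 82.69), width = 2 · t* · s/√n = 3.37
99% CI: t* = 2.797, (77.42, 84.58), width = 2 · t* · s/√n = 7.16

The 99% CI is wider by 7.16 - 3.37 = 3.79.
Higher confidence requires a wider interval.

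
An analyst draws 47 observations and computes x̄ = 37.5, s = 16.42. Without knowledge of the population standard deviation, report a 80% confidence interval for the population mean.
(34.39, 40.61)

t-interval (σ unknown):
df = n - 1 = 46
t* = 1.300 for 80% confidence

Margin of error = t* · s/√n = 1.300 · 16.42/√47 = 3.11

CI: (34.39, 40.61)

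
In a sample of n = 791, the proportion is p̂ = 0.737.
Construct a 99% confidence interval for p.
(0.697, 0.777)

Proportion CI:
SE = √(p̂(1-p̂)/n) = √(0.737 · 0.263 / 791) = 0.01565

z* = 2.576
Margin = z* · SE = 2.576 · 0.01565 = 0.0403

CI: 0.737 ± 0.0403 = (0.697, 0.777)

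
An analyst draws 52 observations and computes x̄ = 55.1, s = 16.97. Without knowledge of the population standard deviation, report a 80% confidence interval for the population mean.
(52.05, 58.15)

t-interval (σ unknown):
df = n - 1 = 51
t* = 1.298 for 80% confidence

Margin of error = t* · s/√n = 1.298 · 16.97/√52 = 3.05

CI: (52.05, 58.15)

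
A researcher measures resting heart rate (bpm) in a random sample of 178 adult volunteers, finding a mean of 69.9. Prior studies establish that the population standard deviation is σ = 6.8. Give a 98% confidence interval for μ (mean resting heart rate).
(68.71, 71.09)

z-interval (σ known):
z* = 2.326 for 98% confidence

Margin of error = z* · σ/√n = 2.326 · 6.8/√178 = 1.19

CI: (69.9 - 1.19, 69.9 + 1.19) = (68.71, 71.09)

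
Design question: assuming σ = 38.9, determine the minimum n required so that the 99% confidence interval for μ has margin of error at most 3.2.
n ≥ 981

For margin E ≤ 3.2:
n ≥ (z* · σ / E)²
n ≥ (2.576 · 38.9 / 3.2)²
n ≥ 980.60

Minimum n = 981 (rounding up)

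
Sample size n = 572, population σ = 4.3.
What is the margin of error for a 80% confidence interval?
Margin of error = 0.23

Margin of error = z* · σ/√n
= 1.282 · 4.3/√572
= 1.282 · 4.3/23.9165
= 0.23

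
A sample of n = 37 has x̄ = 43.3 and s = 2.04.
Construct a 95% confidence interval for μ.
(42.62, 43.98)

t-interval (σ unknown):
df = n - 1 = 36
t* = 2.028 for 95% confidence

Margin of error = t* · s/√n = 2.028 · 2.04/√37 = 0.68

CI: (42.62, 43.98)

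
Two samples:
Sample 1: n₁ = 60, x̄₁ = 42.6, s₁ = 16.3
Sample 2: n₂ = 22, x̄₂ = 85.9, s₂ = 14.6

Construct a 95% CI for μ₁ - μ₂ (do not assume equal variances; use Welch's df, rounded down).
(-50.89, -35.71)

Difference: x̄₁ - x̄₂ = -43.30
SE = √(s₁²/n₁ + s₂²/n₂) = √(16.3²/60 + 14.6²/22) = 3.7573
df = 41.50 → 41 (Welch–Satterthwaite, rounded down)
t* = 2.020

CI: -43.30 ± 2.020 · 3.7573 = -43.30 ± 7.59 = (-50.89, -35.71)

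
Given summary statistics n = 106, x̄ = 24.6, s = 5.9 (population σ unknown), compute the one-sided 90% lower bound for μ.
μ ≥ 23.86

Lower bound (one-sided):
t* = 1.290 (one-sided for 90%)
Lower bound = x̄ - t* · s/√n = 24.6 - 1.290 · 5.9/√106 = 23.86

We are 90% confident that μ ≥ 23.86.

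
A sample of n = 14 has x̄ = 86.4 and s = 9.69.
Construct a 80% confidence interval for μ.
(82.90, 89.90)

t-interval (σ unknown):
df = n - 1 = 13
t* = 1.350 for 80% confidence

Margin of error = t* · s/√n = 1.350 · 9.69/√14 = 3.50

CI: (82.90, 89.90)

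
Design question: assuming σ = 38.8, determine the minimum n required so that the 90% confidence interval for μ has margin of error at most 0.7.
n ≥ 8314

For margin E ≤ 0.7:
n ≥ (z* · σ / E)²
n ≥ (1.645 · 38.8 / 0.7)²
n ≥ 8313.79

Minimum n = 8314 (rounding up)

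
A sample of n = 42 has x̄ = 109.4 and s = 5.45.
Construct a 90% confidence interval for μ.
(107.98, 110.82)

t-interval (σ unknown):
df = n - 1 = 41
t* = 1.683 for 90% confidence

Margin of error = t* · s/√n = 1.683 · 5.45/√42 = 1.42

CI: (107.98, 110.82)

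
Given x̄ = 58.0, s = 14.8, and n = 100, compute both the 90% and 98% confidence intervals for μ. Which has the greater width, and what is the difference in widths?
98% CI is wider by 2.09

df = 99
90% CI: t* = 1.660, (55.54, 60.46), width = 2 · t* · s/√n = 4.91
98% CI: t* = 2.365, (54.50, 61.50), width = 2 · t* · s/√n = 7.00

The 98% CI is wider by 7.00 - 4.91 = 2.09.
Higher confidence requires a wider interval.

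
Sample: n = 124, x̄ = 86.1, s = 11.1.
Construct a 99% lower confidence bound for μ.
μ ≥ 83.75

Lower bound (one-sided):
t* = 2.357 (one-sided for 99%)
Lower bound = x̄ - t* · s/√n = 86.1 - 2.357 · 11.1/√124 = 83.75

We are 99% confident that μ ≥ 83.75.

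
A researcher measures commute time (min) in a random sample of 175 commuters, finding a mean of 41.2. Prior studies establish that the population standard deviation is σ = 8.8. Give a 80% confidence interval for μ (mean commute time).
(40.35, 42.05)

z-interval (σ known):
z* = 1.282 for 80% confidence

Margin of error = z* · σ/√n = 1.282 · 8.8/√175 = 0.85

CI: (41.2 - 0.85, 41.2 + 0.85) = (40.35, 42.05)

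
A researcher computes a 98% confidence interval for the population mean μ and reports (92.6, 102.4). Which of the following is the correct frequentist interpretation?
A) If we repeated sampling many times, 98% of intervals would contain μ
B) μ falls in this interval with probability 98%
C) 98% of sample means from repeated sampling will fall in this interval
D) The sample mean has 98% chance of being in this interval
A

A) Correct — this is the frequentist long-run coverage interpretation.
B) Wrong — μ is fixed; the randomness lives in the interval, not in μ.
C) Wrong — coverage applies to intervals containing μ, not to future x̄ values.
D) Wrong — x̄ is observed and sits in the interval by construction.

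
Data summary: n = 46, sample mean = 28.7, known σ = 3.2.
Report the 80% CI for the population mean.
(28.10, 29.30)

z-interval (σ known):
z* = 1.282 for 80% confidence

Margin of error = z* · σ/√n = 1.282 · 3.2/√46 = 0.60

CI: (28.7 - 0.60, 28.7 + 0.60) = (28.10, 29.30)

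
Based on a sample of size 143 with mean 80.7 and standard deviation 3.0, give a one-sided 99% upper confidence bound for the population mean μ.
μ ≤ 81.29

Upper bound (one-sided):
t* = 2.353 (one-sided for 99%)
Upper bound = x̄ + t* · s/√n = 80.7 + 2.353 · 3.0/√143 = 81.29

We are 99% confident that μ ≤ 81.29.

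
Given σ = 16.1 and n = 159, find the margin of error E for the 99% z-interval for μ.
Margin of error = 3.29

Margin of error = z* · σ/√n
= 2.576 · 16.1/√159
= 2.576 · 16.1/12.6095
= 3.29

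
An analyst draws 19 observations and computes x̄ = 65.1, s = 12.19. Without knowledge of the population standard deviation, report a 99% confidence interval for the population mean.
(57.05, 73.15)

t-interval (σ unknown):
df = n - 1 = 18
t* = 2.878 for 99% confidence

Margin of error = t* · s/√n = 2.878 · 12.19/√19 = 8.05

CI: (57.05, 73.15)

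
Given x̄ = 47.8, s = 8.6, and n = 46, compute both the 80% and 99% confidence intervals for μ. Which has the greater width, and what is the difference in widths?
99% CI is wider by 3.52

df = 45
80% CI: t* = 1.301, (46.15, 49.45), width = 2 · t* · s/√n = 3.30
99% CI: t* = 2.690, (44.39, 51.21), width = 2 · t* · s/√n = 6.82

The 99% CI is wider by 6.82 - 3.30 = 3.52.
Higher confidence requires a wider interval.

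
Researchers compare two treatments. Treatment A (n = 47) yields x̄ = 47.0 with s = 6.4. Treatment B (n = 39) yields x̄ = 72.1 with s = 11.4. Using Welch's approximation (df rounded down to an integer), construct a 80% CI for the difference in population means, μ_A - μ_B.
(-27.76, -22.44)

Difference: x̄₁ - x̄₂ = -25.10
SE = √(s₁²/n₁ + s₂²/n₂) = √(6.4²/47 + 11.4²/39) = 2.0503
df = 57.24 → 57 (Welch–Satterthwaite, rounded down)
t* = 1.297

CI: -25.10 ± 1.297 · 2.0503 = -25.10 ± 2.66 = (-27.76, -22.44)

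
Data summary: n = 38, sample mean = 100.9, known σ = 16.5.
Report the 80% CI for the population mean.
(97.47, 104.33)

z-interval (σ known):
z* = 1.282 for 80% confidence

Margin of error = z* · σ/√n = 1.282 · 16.5/√38 = 3.43

CI: (100.9 - 3.43, 100.9 + 3.43) = (97.47, 104.33)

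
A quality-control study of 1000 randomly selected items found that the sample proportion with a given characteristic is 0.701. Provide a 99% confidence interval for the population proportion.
(0.664, 0.738)

Proportion CI:
SE = √(p̂(1-p̂)/n) = √(0.701 · 0.299 / 1000) = 0.01448

z* = 2.576
Margin = z* · SE = 2.576 · 0.01448 = 0.0373

CI: 0.701 ± 0.0373 = (0.664, 0.738)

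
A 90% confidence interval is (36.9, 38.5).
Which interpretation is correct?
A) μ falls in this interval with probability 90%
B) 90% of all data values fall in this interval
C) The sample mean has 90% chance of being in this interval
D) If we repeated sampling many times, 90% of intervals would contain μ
D

A) Wrong — μ is fixed; the randomness lives in the interval, not in μ.
B) Wrong — a CI is about the parameter μ, not individual data values.
C) Wrong — x̄ is observed and sits in the interval by construction.
D) Correct — this is the frequentist long-run coverage interpretation.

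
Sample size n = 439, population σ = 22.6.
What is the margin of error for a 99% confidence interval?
Margin of error = 2.78

Margin of error = z* · σ/√n
= 2.576 · 22.6/√439
= 2.576 · 22.6/20.9523
= 2.78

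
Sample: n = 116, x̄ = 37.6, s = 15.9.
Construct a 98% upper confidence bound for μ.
μ ≤ 40.67

Upper bound (one-sided):
t* = 2.077 (one-sided for 98%)
Upper bound = x̄ + t* · s/√n = 37.6 + 2.077 · 15.9/√116 = 40.67

We are 98% confident that μ ≤ 40.67.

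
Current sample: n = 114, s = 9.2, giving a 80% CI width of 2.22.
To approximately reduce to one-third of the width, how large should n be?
n ≈ 1026

CI width ∝ 1/√n
To reduce width by factor 3, need √n to grow by 3 → need 3² = 9 times as many samples.

Current: n = 114, width = 2.22
New: n = 1026, width ≈ 0.74

Width reduced by factor of 2.22/0.74 = 3.00.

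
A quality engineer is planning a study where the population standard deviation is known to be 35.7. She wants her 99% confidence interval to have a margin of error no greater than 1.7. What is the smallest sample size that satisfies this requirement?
n ≥ 2927

For margin E ≤ 1.7:
n ≥ (z* · σ / E)²
n ≥ (2.576 · 35.7 / 1.7)²
n ≥ 2926.38

Minimum n = 2927 (rounding up)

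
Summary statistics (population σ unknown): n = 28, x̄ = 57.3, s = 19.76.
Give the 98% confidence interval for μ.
(48.07, 66.53)

t-interval (σ unknown):
df = n - 1 = 27
t* = 2.473 for 98% confidence

Margin of error = t* · s/√n = 2.473 · 19.76/√28 = 9.23

CI: (48.07, 66.53)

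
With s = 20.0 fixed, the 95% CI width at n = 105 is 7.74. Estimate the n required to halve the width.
n ≈ 420

CI width ∝ 1/√n
To reduce width by factor 2, need √n to grow by 2 → need 2² = 4 times as many samples.

Current: n = 105, width = 7.74
New: n = 420, width ≈ 3.84

Width reduced by factor of 7.74/3.84 = 2.02.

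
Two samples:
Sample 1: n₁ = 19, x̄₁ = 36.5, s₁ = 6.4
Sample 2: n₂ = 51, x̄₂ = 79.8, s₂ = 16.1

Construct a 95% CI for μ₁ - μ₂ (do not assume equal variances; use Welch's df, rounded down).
(-48.67, -37.93)

Difference: x̄₁ - x̄₂ = -43.30
SE = √(s₁²/n₁ + s₂²/n₂) = √(6.4²/19 + 16.1²/51) = 2.6904
df = 67.62 → 67 (Welch–Satterthwaite, rounded down)
t* = 1.996

CI: -43.30 ± 1.996 · 2.6904 = -43.30 ± 5.37 = (-48.67, -37.93)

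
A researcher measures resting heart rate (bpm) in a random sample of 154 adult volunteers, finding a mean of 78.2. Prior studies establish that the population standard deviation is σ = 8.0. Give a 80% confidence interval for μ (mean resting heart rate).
(77.37, 79.03)

z-interval (σ known):
z* = 1.282 for 80% confidence

Margin of error = z* · σ/√n = 1.282 · 8.0/√154 = 0.83

CI: (78.2 - 0.83, 78.2 + 0.83) = (77.37, 79.03)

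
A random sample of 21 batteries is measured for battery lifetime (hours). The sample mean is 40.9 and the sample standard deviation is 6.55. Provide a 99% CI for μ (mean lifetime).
(36.83, 44.97)

t-interval (σ unknown):
df = n - 1 = 20
t* = 2.845 for 99% confidence

Margin of error = t* · s/√n = 2.845 · 6.55/√21 = 4.07

CI: (36.83, 44.97)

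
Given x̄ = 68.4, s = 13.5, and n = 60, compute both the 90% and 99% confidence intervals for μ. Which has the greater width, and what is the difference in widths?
99% CI is wider by 3.46

df = 59
90% CI: t* = 1.671, (65.49, 71.31), width = 2 · t* · s/√n = 5.82
99% CI: t* = 2.662, (63.76, 73.04), width = 2 · t* · s/√n = 9.28

The 99% CI is wider by 9.28 - 5.82 = 3.46.
Higher confidence requires a wider interval.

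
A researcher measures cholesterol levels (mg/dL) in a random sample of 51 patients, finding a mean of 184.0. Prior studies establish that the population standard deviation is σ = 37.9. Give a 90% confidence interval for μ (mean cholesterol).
(175.27, 192.73)

z-interval (σ known):
z* = 1.645 for 90% confidence

Margin of error = z* · σ/√n = 1.645 · 37.9/√51 = 8.73

CI: (184.0 - 8.73, 184.0 + 8.73) = (175.27, 192.73)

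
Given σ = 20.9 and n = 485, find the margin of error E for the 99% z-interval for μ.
Margin of error = 2.44

Margin of error = z* · σ/√n
= 2.576 · 20.9/√485
= 2.576 · 20.9/22.0227
= 2.44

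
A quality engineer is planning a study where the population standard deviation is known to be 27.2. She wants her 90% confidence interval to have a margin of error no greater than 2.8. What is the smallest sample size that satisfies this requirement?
n ≥ 256

For margin E ≤ 2.8:
n ≥ (z* · σ / E)²
n ≥ (1.645 · 27.2 / 2.8)²
n ≥ 255.36

Minimum n = 256 (rounding up)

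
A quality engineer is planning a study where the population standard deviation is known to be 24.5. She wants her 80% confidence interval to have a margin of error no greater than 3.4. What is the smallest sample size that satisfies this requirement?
n ≥ 86

For margin E ≤ 3.4:
n ≥ (z* · σ / E)²
n ≥ (1.282 · 24.5 / 3.4)²
n ≥ 85.34

Minimum n = 86 (rounding up)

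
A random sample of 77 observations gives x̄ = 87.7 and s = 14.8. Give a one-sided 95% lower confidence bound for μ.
μ ≥ 84.89

Lower bound (one-sided):
t* = 1.665 (one-sided for 95%)
Lower bound = x̄ - t* · s/√n = 87.7 - 1.665 · 14.8/√77 = 84.89

We are 95% confident that μ ≥ 84.89.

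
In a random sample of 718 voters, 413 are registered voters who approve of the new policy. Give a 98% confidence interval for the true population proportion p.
(0.532, 0.618)

Proportion CI:
p̂ = 413/718 = 0.57521
SE = √(p̂(1-p̂)/n) = √(0.57521 · 0.42479 / 718) = 0.01845

z* = 2.326
Margin = z* · SE = 2.326 · 0.01845 = 0.0429

CI: 0.57521 ± 0.0429 = (0.532, 0.618)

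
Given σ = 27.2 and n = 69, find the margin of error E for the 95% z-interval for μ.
Margin of error = 6.42

Margin of error = z* · σ/√n
= 1.960 · 27.2/√69
= 1.960 · 27.2/8.3066
= 6.42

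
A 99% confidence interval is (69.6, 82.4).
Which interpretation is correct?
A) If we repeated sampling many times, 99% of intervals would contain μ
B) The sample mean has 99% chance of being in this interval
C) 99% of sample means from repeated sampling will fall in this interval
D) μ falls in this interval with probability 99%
A

A) Correct — this is the frequentist long-run coverage interpretation.
B) Wrong — x̄ is observed and sits in the interval by construction.
C) Wrong — coverage applies to intervals containing μ, not to future x̄ values.
D) Wrong — μ is fixed; the randomness lives in the interval, not in μ.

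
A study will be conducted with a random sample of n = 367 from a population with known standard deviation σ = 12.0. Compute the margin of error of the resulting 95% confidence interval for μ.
Margin of error = 1.23

Margin of error = z* · σ/√n
= 1.960 · 12.0/√367
= 1.960 · 12.0/19.1572
= 1.23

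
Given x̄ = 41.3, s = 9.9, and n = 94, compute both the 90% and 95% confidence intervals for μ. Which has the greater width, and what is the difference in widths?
95% CI is wider by 0.67

df = 93
90% CI: t* = 1.661, (39.60, 43.00), width = 2 · t* · s/√n = 3.39
95% CI: t* = 1.986, (39.27, 43.33), width = 2 · t* · s/√n = 4.06

The 95% CI is wider by 4.06 - 3.39 = 0.67.
Higher confidence requires a wider interval.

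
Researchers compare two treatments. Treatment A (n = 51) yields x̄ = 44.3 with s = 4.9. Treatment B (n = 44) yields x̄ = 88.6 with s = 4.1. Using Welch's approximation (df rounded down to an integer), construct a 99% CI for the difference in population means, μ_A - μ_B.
(-46.73, -41.87)

Difference: x̄₁ - x̄₂ = -44.30
SE = √(s₁²/n₁ + s₂²/n₂) = √(4.9²/51 + 4.1²/44) = 0.9235
df = 92.92 → 92 (Welch–Satterthwaite, rounded down)
t* = 2.630

CI: -44.30 ± 2.630 · 0.9235 = -44.30 ± 2.43 = (-46.73, -41.87)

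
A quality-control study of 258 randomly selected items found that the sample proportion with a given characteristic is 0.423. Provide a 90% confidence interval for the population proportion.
(0.372, 0.474)

Proportion CI:
SE = √(p̂(1-p̂)/n) = √(0.423 · 0.577 / 258) = 0.03076

z* = 1.645
Margin = z* · SE = 1.645 · 0.03076 = 0.0506

CI: 0.423 ± 0.0506 = (0.372, 0.474)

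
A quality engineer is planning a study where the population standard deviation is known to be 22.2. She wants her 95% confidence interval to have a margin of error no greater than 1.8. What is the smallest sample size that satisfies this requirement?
n ≥ 585

For margin E ≤ 1.8:
n ≥ (z* · σ / E)²
n ≥ (1.960 · 22.2 / 1.8)²
n ≥ 584.35

Minimum n = 585 (rounding up)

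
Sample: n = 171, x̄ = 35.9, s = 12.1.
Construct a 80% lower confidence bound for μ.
μ ≥ 35.12

Lower bound (one-sided):
t* = 0.844 (one-sided for 80%)
Lower bound = x̄ - t* · s/√n = 35.9 - 0.844 · 12.1/√171 = 35.12

We are 80% confident that μ ≥ 35.12.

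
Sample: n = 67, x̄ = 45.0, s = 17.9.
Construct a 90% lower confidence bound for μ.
μ ≥ 42.17

Lower bound (one-sided):
t* = 1.295 (one-sided for 90%)
Lower bound = x̄ - t* · s/√n = 45.0 - 1.295 · 17.9/√67 = 42.17

We are 90% confident that μ ≥ 42.17.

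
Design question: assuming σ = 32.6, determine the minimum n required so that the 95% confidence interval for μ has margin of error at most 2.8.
n ≥ 521

For margin E ≤ 2.8:
n ≥ (z* · σ / E)²
n ≥ (1.960 · 32.6 / 2.8)²
n ≥ 520.75

Minimum n = 521 (rounding up)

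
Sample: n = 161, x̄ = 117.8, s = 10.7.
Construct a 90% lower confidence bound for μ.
μ ≥ 116.71

Lower bound (one-sided):
t* = 1.287 (one-sided for 90%)
Lower bound = x̄ - t* · s/√n = 117.8 - 1.287 · 10.7/√161 = 116.71

We are 90% confident that μ ≥ 116.71.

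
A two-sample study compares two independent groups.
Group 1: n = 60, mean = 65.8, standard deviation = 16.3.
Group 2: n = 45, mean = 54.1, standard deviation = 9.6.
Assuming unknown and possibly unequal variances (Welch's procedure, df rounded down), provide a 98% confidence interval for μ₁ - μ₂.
(5.68, 17.72)

Difference: x̄₁ - x̄₂ = 11.70
SE = √(s₁²/n₁ + s₂²/n₂) = √(16.3²/60 + 9.6²/45) = 2.5448
df = 98.07 → 98 (Welch–Satterthwaite, rounded down)
t* = 2.365

CI: 11.70 ± 2.365 · 2.5448 = 11.70 ± 6.02 = (5.68, 17.72)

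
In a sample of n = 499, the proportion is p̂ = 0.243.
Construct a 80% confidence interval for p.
(0.218, 0.268)

Proportion CI:
SE = √(p̂(1-p̂)/n) = √(0.243 · 0.757 / 499) = 0.01920

z* = 1.282
Margin = z* · SE = 1.282 · 0.01920 = 0.0246

CI: 0.243 ± 0.0246 = (0.218, 0.268)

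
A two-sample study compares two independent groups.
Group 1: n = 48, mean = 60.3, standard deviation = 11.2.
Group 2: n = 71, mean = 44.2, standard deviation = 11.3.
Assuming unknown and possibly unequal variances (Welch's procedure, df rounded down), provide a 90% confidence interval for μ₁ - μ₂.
(12.61, 19.59)

Difference: x̄₁ - x̄₂ = 16.10
SE = √(s₁²/n₁ + s₂²/n₂) = √(11.2²/48 + 11.3²/71) = 2.1004
df = 101.63 → 101 (Welch–Satterthwaite, rounded down)
t* = 1.660

CI: 16.10 ± 1.660 · 2.1004 = 16.10 ± 3.49 = (12.61, 19.59)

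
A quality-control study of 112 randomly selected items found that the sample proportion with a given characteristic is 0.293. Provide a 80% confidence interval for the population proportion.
(0.238, 0.348)

Proportion CI:
SE = √(p̂(1-p̂)/n) = √(0.293 · 0.707 / 112) = 0.04301

z* = 1.282
Margin = z* · SE = 1.282 · 0.04301 = 0.0551

CI: 0.293 ± 0.0551 = (0.238, 0.348)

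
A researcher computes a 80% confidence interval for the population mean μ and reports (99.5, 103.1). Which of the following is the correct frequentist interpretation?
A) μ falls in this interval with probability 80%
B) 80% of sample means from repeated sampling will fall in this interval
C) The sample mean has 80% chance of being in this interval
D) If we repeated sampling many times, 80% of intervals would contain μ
D

A) Wrong — μ is fixed; the randomness lives in the interval, not in μ.
B) Wrong — coverage applies to intervals containing μ, not to future x̄ values.
C) Wrong — x̄ is observed and sits in the interval by construction.
D) Correct — this is the frequentist long-run coverage interpretation.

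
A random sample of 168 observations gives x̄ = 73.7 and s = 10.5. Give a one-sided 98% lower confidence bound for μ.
μ ≥ 72.02

Lower bound (one-sided):
t* = 2.070 (one-sided for 98%)
Lower bound = x̄ - t* · s/√n = 73.7 - 2.070 · 10.5/√168 = 72.02

We are 98% confident that μ ≥ 72.02.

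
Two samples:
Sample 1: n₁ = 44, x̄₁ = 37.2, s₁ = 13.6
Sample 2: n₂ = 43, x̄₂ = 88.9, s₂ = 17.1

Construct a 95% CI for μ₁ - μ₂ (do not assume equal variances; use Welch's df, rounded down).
(-58.30, -45.10)

Difference: x̄₁ - x̄₂ = -51.70
SE = √(s₁²/n₁ + s₂²/n₂) = √(13.6²/44 + 17.1²/43) = 3.3172
df = 80.08 → 80 (Welch–Satterthwaite, rounded down)
t* = 1.990

CI: -51.70 ± 1.990 · 3.3172 = -51.70 ± 6.60 = (-58.30, -45.10)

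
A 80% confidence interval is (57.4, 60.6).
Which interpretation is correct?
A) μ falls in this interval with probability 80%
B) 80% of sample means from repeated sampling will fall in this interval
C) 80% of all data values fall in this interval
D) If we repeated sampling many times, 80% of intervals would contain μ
D

A) Wrong — μ is fixed; the randomness lives in the interval, not in μ.
B) Wrong — coverage applies to intervals containing μ, not to future x̄ values.
C) Wrong — a CI is about the parameter μ, not individual data values.
D) Correct — this is the frequentist long-run coverage interpretation.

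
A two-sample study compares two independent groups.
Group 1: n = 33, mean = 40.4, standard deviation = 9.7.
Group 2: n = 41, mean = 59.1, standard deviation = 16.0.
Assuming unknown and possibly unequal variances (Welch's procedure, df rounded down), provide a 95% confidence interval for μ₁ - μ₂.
(-24.72, -12.68)

Difference: x̄₁ - x̄₂ = -18.70
SE = √(s₁²/n₁ + s₂²/n₂) = √(9.7²/33 + 16.0²/41) = 3.0158
df = 67.32 → 67 (Welch–Satterthwaite, rounded down)
t* = 1.996

CI: -18.70 ± 1.996 · 3.0158 = -18.70 ± 6.02 = (-24.72, -12.68)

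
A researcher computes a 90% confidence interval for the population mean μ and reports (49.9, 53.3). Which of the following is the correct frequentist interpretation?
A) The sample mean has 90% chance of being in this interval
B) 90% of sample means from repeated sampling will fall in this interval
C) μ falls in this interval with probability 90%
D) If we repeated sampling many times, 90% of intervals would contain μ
D

A) Wrong — x̄ is observed and sits in the interval by construction.
B) Wrong — coverage applies to intervals containing μ, not to future x̄ values.
C) Wrong — μ is fixed; the randomness lives in the interval, not in μ.
D) Correct — this is the frequentist long-run coverage interpretation.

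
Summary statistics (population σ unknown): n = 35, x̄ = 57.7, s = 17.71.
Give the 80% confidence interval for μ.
(53.79, 61.61)

t-interval (σ unknown):
df = n - 1 = 34
t* = 1.307 for 80% confidence

Margin of error = t* · s/√n = 1.307 · 17.71/√35 = 3.91

CI: (53.79, 61.61)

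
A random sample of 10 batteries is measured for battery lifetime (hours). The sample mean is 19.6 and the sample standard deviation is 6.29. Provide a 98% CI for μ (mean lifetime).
(13.99, 25.21)

t-interval (σ unknown):
df = n - 1 = 9
t* = 2.821 for 98% confidence

Margin of error = t* · s/√n = 2.821 · 6.29/√10 = 5.61

CI: (13.99, 25.21)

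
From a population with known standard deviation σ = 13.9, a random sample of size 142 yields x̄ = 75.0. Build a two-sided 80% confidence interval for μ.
(73.50, 76.50)

z-interval (σ known):
z* = 1.282 for 80% confidence

Margin of error = z* · σ/√n = 1.282 · 13.9/√142 = 1.50

CI: (75.0 - 1.50, 75.0 + 1.50) = (73.50, 76.50)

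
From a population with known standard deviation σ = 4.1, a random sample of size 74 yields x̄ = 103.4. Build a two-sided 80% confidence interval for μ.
(102.79, 104.01)

z-interval (σ known):
z* = 1.282 for 80% confidence

Margin of error = z* · σ/√n = 1.282 · 4.1/√74 = 0.61

CI: (103.4 - 0.61, 103.4 + 0.61) = (102.79, 104.01)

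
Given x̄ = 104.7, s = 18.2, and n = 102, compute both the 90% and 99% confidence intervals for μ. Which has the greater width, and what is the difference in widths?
99% CI is wider by 3.48

df = 101
90% CI: t* = 1.660, (101.71, 107.69), width = 2 · t* · s/√n = 5.98
99% CI: t* = 2.625, (99.97, 109.43), width = 2 · t* · s/√n = 9.46

The 99% CI is wider by 9.46 - 5.98 = 3.48.
Higher confidence requires a wider interval.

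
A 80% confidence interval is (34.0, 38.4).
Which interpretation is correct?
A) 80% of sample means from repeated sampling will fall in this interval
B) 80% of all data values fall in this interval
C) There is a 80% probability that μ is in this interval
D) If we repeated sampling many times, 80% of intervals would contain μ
D

A) Wrong — coverage applies to intervals containing μ, not to future x̄ values.
B) Wrong — a CI is about the parameter μ, not individual data values.
C) Wrong — μ is fixed; the randomness lives in the interval, not in μ.
D) Correct — this is the frequentist long-run coverage interpretation.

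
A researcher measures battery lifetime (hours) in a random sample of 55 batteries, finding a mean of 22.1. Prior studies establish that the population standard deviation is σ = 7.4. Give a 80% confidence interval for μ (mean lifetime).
(20.82, 23.38)

z-interval (σ known):
z* = 1.282 for 80% confidence

Margin of error = z* · σ/√n = 1.282 · 7.4/√55 = 1.28

CI: (22.1 - 1.28, 22.1 + 1.28) = (20.82, 23.38)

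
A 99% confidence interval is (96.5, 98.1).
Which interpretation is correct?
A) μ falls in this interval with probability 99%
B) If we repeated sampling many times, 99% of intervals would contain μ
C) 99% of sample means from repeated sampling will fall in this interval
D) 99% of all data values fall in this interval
B

A) Wrong — μ is fixed; the randomness lives in the interval, not in μ.
B) Correct — this is the frequentist long-run coverage interpretation.
C) Wrong — coverage applies to intervals containing μ, not to future x̄ values.
D) Wrong — a CI is about the parameter μ, not individual data values.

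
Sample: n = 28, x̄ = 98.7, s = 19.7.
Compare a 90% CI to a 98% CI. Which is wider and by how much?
98% CI is wider by 5.73

df = 27
90% CI: t* = 1.703, (92.36, 105.04), width = 2 · t* · s/√n = 12.68
98% CI: t* = 2.473, (89.49, 107.91), width = 2 · t* · s/√n = 18.41

The 98% CI is wider by 18.41 - 12.68 = 5.73.
Higher confidence requires a wider interval.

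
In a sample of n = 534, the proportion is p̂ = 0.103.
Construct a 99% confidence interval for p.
(0.069, 0.137)

Proportion CI:
SE = √(p̂(1-p̂)/n) = √(0.103 · 0.897 / 534) = 0.01315

z* = 2.576
Margin = z* · SE = 2.576 · 0.01315 = 0.0339

CI: 0.103 ± 0.0339 = (0.069, 0.137)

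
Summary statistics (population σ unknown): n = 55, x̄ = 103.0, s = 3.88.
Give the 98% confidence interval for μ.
(101.75, 104.25)

t-interval (σ unknown):
df = n - 1 = 54
t* = 2.397 for 98% confidence

Margin of error = t* · s/√n = 2.397 · 3.88/√55 = 1.25

CI: (101.75, 104.25)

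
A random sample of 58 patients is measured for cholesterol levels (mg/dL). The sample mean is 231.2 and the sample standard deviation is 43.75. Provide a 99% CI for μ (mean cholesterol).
(215.89, 246.51)

t-interval (σ unknown):
df = n - 1 = 57
t* = 2.665 for 99% confidence

Margin of error = t* · s/√n = 2.665 · 43.75/√58 = 15.31

CI: (215.89, 246.51)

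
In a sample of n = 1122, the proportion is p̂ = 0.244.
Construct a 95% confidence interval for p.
(0.219, 0.269)

Proportion CI:
SE = √(p̂(1-p̂)/n) = √(0.244 · 0.756 / 1122) = 0.01282

z* = 1.960
Margin = z* · SE = 1.960 · 0.01282 = 0.0251

CI: 0.244 ± 0.0251 = (0.219, 0.269)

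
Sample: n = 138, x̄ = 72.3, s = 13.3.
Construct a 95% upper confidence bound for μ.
μ ≤ 74.17

Upper bound (one-sided):
t* = 1.656 (one-sided for 95%)
Upper bound = x̄ + t* · s/√n = 72.3 + 1.656 · 13.3/√138 = 74.17

We are 95% confident that μ ≤ 74.17.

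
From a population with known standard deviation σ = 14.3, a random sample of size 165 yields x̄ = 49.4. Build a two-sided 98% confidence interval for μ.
(46.81, 51.99)

z-interval (σ known):
z* = 2.326 for 98% confidence

Margin of error = z* · σ/√n = 2.326 · 14.3/√165 = 2.59

CI: (49.4 - 2.59, 49.4 + 2.59) = (46.81, 51.99)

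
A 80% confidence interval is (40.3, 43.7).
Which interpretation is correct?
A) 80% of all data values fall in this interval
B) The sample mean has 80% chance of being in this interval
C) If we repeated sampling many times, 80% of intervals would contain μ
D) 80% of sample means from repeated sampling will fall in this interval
C

A) Wrong — a CI is about the parameter μ, not individual data values.
B) Wrong — x̄ is observed and sits in the interval by construction.
C) Correct — this is the frequentist long-run coverage interpretation.
D) Wrong — coverage applies to intervals containing μ, not to future x̄ values.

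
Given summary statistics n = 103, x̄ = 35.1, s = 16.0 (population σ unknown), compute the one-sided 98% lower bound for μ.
μ ≥ 31.82

Lower bound (one-sided):
t* = 2.080 (one-sided for 98%)
Lower bound = x̄ - t* · s/√n = 35.1 - 2.080 · 16.0/√103 = 31.82

We are 98% confident that μ ≥ 31.82.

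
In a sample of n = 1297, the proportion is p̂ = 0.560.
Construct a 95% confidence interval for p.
(0.533, 0.587)

Proportion CI:
SE = √(p̂(1-p̂)/n) = √(0.560 · 0.440 / 1297) = 0.01378

z* = 1.960
Margin = z* · SE = 1.960 · 0.01378 = 0.0270

CI: 0.560 ± 0.0270 = (0.533, 0.587)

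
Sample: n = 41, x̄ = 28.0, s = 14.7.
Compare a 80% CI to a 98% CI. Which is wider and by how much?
98% CI is wider by 5.15

df = 40
80% CI: t* = 1.303, (25.01, 30.99), width = 2 · t* · s/√n = 5.98
98% CI: t* = 2.423, (22.44, 33.56), width = 2 · t* · s/√n = 11.13

The 98% CI is wider by 11.13 - 5.98 = 5.15.
Higher confidence requires a wider interval.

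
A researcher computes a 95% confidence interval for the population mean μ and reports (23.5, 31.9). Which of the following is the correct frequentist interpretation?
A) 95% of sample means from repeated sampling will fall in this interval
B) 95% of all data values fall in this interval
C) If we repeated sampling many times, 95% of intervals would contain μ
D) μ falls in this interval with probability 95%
C

A) Wrong — coverage applies to intervals containing μ, not to future x̄ values.
B) Wrong — a CI is about the parameter μ, not individual data values.
C) Correct — this is the frequentist long-run coverage interpretation.
D) Wrong — μ is fixed; the randomness lives in the interval, not in μ.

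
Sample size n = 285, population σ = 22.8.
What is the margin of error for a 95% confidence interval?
Margin of error = 2.65

Margin of error = z* · σ/√n
= 1.960 · 22.8/√285
= 1.960 · 22.8/16.8819
= 2.65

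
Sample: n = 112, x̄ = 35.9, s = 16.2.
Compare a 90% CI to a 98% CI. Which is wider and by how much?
98% CI is wider by 2.15

df = 111
90% CI: t* = 1.659, (33.36, 38.44), width = 2 · t* · s/√n = 5.08
98% CI: t* = 2.360, (32.29, 39.51), width = 2 · t* · s/√n = 7.23

The 98% CI is wider by 7.23 - 5.08 = 2.15.
Higher confidence requires a wider interval.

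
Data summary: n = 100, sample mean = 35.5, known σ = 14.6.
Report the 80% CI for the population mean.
(33.63, 37.37)

z-interval (σ known):
z* = 1.282 for 80% confidence

Margin of error = z* · σ/√n = 1.282 · 14.6/√100 = 1.87

CI: (35.5 - 1.87, 35.5 + 1.87) = (33.63, 37.37)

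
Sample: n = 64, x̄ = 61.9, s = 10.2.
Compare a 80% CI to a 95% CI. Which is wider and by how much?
95% CI is wider by 1.79

df = 63
80% CI: t* = 1.295, (60.25, 63.55), width = 2 · t* · s/√n = 3.30
95% CI: t* = 1.998, (59.35, 64.45), width = 2 · t* · s/√n = 5.09

The 95% CI is wider by 5.09 - 3.30 = 1.79.
Higher confidence requires a wider interval.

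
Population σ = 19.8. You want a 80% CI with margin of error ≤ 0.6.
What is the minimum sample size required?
n ≥ 1790

For margin E ≤ 0.6:
n ≥ (z* · σ / E)²
n ≥ (1.282 · 19.8 / 0.6)²
n ≥ 1789.80

Minimum n = 1790 (rounding up)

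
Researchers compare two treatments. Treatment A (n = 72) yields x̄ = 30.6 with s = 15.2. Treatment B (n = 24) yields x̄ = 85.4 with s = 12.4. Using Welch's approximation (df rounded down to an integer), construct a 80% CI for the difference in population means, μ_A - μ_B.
(-58.83, -50.77)

Difference: x̄₁ - x̄₂ = -54.80
SE = √(s₁²/n₁ + s₂²/n₂) = √(15.2²/72 + 12.4²/24) = 3.1009
df = 47.92 → 47 (Welch–Satterthwaite, rounded down)
t* = 1.300

CI: -54.80 ± 1.300 · 3.1009 = -54.80 ± 4.03 = (-58.83, -50.77)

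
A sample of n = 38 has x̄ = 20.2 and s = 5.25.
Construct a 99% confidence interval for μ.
(17.89, 22.51)

t-interval (σ unknown):
df = n - 1 = 37
t* = 2.715 for 99% confidence

Margin of error = t* · s/√n = 2.715 · 5.25/√38 = 2.31

CI: (17.89, 22.51)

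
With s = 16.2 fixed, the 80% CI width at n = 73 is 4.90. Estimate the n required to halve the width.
n ≈ 292

CI width ∝ 1/√n
To reduce width by factor 2, need √n to grow by 2 → need 2² = 4 times as many samples.

Current: n = 73, width = 4.90
New: n = 292, width ≈ 2.43

Width reduced by factor of 4.90/2.43 = 2.02.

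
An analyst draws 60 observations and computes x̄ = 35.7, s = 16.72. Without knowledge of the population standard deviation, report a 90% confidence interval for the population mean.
(32.09, 39.31)

t-interval (σ unknown):
df = n - 1 = 59
t* = 1.671 for 90% confidence

Margin of error = t* · s/√n = 1.671 · 16.72/√60 = 3.61

CI: (32.09, 39.31)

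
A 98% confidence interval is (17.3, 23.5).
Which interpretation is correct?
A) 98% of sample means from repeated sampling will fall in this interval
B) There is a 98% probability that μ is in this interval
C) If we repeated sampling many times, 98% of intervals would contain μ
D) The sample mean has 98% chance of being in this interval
C

A) Wrong — coverage applies to intervals containing μ, not to future x̄ values.
B) Wrong — μ is fixed; the randomness lives in the interval, not in μ.
C) Correct — this is the frequentist long-run coverage interpretation.
D) Wrong — x̄ is observed and sits in the interval by construction.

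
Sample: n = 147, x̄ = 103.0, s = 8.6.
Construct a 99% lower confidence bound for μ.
μ ≥ 101.33

Lower bound (one-sided):
t* = 2.352 (one-sided for 99%)
Lower bound = x̄ - t* · s/√n = 103.0 - 2.352 · 8.6/√147 = 101.33

We are 99% confident that μ ≥ 101.33.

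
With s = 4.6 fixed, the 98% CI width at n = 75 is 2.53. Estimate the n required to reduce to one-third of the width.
n ≈ 675

CI width ∝ 1/√n
To reduce width by factor 3, need √n to grow by 3 → need 3² = 9 times as many samples.

Current: n = 75, width = 2.53
New: n = 675, width ≈ 0.83

Width reduced by factor of 2.53/0.83 = 3.05.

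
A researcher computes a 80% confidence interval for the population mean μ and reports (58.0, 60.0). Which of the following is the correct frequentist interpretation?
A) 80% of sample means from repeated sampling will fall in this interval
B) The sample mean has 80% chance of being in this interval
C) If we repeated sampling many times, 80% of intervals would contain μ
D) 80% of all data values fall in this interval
C

A) Wrong — coverage applies to intervals containing μ, not to future x̄ values.
B) Wrong — x̄ is observed and sits in the interval by construction.
C) Correct — this is the frequentist long-run coverage interpretation.
D) Wrong — a CI is about the parameter μ, not individual data values.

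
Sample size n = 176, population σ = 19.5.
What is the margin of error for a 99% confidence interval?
Margin of error = 3.79

Margin of error = z* · σ/√n
= 2.576 · 19.5/√176
= 2.576 · 19.5/13.2665
= 3.79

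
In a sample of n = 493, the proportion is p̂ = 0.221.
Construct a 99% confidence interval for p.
(0.173, 0.269)

Proportion CI:
SE = √(p̂(1-p̂)/n) = √(0.221 · 0.779 / 493) = 0.01869

z* = 2.576
Margin = z* · SE = 2.576 · 0.01869 = 0.0481

CI: 0.221 ± 0.0481 = (0.173, 0.269)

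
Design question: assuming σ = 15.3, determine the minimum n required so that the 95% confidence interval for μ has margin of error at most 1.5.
n ≥ 400

For margin E ≤ 1.5:
n ≥ (z* · σ / E)²
n ≥ (1.960 · 15.3 / 1.5)²
n ≥ 399.68

Minimum n = 400 (rounding up)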